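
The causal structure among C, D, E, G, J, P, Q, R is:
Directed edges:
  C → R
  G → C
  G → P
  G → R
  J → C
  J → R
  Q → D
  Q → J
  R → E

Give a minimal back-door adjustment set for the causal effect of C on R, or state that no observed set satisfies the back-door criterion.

desc(C)\{C}={E,R}; candidates ⊆ {D,G,J,P,Q}.
size 0: {}; under {} C still reaches {D,E,G,J,P,Q,R} ∋ R.
size 1: {D}, {G}, {J} …(+2); under {D} C still reaches {E,G,J,P,Q,R} ∋ R.
{G,J}: C⊥R given {G,J} in G with C→· removed — back-door holds.

C→R: minimal back-door set {G, J}.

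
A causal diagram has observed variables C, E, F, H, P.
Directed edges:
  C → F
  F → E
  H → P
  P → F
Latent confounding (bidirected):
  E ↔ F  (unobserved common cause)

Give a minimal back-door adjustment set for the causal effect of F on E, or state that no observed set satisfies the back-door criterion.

desc(F)\{F}={E}; candidates ⊆ {C,H,P}.
F↔E: latent back-door arc(s) into F.
size 0: {}; under {} F still reaches {C,E,H,P} ∋ E.
size 1: {C}, {H}, {P}; under {C} F still reaches {E,H,P} ∋ E.
size 2: {C,H}, {C,P}, {H,P}; under {C,H} F still reaches {E,P} ∋ E.
F↔E cannot be blocked by any observed set — no back-door set.

F→E: no observed back-door set.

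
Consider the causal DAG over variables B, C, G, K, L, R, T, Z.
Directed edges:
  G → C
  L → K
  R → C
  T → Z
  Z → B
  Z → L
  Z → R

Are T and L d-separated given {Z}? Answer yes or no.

Yes — T ⊥ L | {Z}.

Bayes-Ball from T | {Z} reaches ∅.
L ∉ reach(T|{Z}) ⇒ T ⊥ L | {Z}.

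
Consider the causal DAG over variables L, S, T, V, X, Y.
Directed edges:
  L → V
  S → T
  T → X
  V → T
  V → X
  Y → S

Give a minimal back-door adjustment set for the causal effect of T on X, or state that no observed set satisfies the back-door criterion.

T→X: minimal back-door set {V}.

desc(T)\{T}={X}; candidates ⊆ {L,S,V,Y}.
size 0: {}; under {} T still reaches {L,S,V,X,Y} ∋ X.
{V}: T⊥X given {V} in G with T→· removed — back-door holds.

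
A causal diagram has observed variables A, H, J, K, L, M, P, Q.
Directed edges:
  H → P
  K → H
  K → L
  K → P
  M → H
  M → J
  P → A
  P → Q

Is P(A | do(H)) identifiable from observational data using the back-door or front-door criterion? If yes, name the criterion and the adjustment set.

P(A|do(H)): backdoor, adjust for {K}.

desc(H)\{H}={A,P,Q}; candidates ⊆ {J,K,L,M}.
size 0: {}; under {} H still reaches {A,J,K,L,M,P,Q} ∋ A.
{K}: H⊥A given {K} in G with H→· removed — back-door holds.
P(A|do(H)) = Σ_{K} P(A|H,K)·P(K).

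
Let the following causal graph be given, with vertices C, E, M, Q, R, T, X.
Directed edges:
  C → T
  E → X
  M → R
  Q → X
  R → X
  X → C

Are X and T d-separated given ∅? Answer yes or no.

Bayes-Ball from X | ∅ reaches {C,E,M,Q,R,T}.
T ∈ reach(X|∅) ⇒ X ⊥̸ T | ∅.

No — X and T are d-connected given ∅.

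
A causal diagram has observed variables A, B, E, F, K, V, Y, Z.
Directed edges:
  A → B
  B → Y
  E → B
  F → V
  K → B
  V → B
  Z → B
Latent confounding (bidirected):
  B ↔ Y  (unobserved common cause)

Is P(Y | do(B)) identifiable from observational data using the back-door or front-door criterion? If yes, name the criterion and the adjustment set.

desc(B)\{B}={Y}; candidates ⊆ {A,E,F,K,V,Z}.
B↔Y: latent back-door arc(s) into B.
size 0: {}; under {} B still reaches {A,E,F,K,V,Y,Z} ∋ Y.
size 1: {A}, {E}, {F} …(+3); under {A} B still reaches {E,F,K,V,Y,Z} ∋ Y.
size 2: {A,E}, {A,F}, {A,K} …(+12); under {A,E} B still reaches {F,K,V,Y,Z} ∋ Y.
B↔Y cannot be blocked by any observed set — no back-door set.
No mediator lies on a directed B→…→Y path.
Neither criterion identifies P(Y|do(B)) in this graph.

P(Y|do(B)): not identifiable (no BD/FD set).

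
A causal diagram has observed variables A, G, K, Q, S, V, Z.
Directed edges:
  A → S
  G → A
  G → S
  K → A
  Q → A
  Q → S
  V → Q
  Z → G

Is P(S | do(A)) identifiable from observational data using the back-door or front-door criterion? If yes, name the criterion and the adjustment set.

P(S|do(A)): backdoor, adjust for {G, Q}.

desc(A)\{A}={S}; candidates ⊆ {G,K,Q,V,Z}.
size 0: {}; under {} A still reaches {G,K,Q,S,V,Z} ∋ S.
size 1: {G}, {K}, {Q} …(+2); under {G} A still reaches {K,Q,S,V} ∋ S.
{G,Q}: A⊥S given {G,Q} in G with A→· removed — back-door holds.
P(S|do(A)) = Σ_{G,Q} P(S|A,G,Q)·P(G,Q).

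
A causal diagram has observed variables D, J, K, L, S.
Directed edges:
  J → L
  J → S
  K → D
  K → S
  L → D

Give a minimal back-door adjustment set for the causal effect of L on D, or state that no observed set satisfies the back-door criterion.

L→D: minimal back-door set ∅.

desc(L)\{L}={D}; candidates ⊆ {J,K,S}.
∅: L⊥D given ∅ in G with L→· removed — back-door holds.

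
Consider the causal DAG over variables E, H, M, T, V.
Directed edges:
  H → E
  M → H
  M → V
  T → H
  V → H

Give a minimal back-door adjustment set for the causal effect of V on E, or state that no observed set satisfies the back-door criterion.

desc(V)\{V}={E,H}; candidates ⊆ {M,T}.
size 0: {}; under {} V still reaches {E,H,M} ∋ E.
{M}: V⊥E given {M} in G with V→· removed — back-door holds.

V→E: minimal back-door set {M}.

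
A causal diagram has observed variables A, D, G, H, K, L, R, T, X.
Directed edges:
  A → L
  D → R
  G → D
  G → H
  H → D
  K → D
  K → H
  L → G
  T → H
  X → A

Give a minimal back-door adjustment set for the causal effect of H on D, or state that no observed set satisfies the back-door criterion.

H→D: minimal back-door set {G, K}.

desc(H)\{H}={D,R}; candidates ⊆ {A,G,K,L,T,X}.
size 0: {}; under {} H still reaches {A,D,G,K,L,R,T,X} ∋ D.
size 1: {A}, {G}, {K} …(+3); under {A} H still reaches {D,G,K,L,R,T} ∋ D.
{G,K}: H⊥D given {G,K} in G with H→· removed — back-door holds.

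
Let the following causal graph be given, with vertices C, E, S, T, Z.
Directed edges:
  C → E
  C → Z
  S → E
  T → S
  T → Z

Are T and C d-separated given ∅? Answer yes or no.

Yes — T ⊥ C | ∅.

Bayes-Ball from T | ∅ reaches {E,S,Z}.
C ∉ reach(T|∅) ⇒ T ⊥ C | ∅.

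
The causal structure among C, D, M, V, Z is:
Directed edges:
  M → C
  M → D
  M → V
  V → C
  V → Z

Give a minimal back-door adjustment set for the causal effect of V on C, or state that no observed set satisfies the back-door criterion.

V→C: minimal back-door set {M}.

desc(V)\{V}={C,Z}; candidates ⊆ {D,M}.
size 0: {}; under {} V still reaches {C,D,M} ∋ C.
{M}: V⊥C given {M} in G with V→· removed — back-door holds.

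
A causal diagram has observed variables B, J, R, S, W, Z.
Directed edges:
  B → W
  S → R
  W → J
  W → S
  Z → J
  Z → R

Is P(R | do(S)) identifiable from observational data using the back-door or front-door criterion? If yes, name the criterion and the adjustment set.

P(R|do(S)): backdoor, adjust for ∅.

desc(S)\{S}={R}; candidates ⊆ {B,J,W,Z}.
∅: S⊥R given ∅ in G with S→· removed — back-door holds.
P(R|do(S)) = P(R|S) — no adjustment needed.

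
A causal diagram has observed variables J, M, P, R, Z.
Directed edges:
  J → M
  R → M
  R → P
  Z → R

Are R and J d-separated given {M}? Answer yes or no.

No — R and J are d-connected given {M}.

Bayes-Ball from R | {M} reaches {J,P,Z}.
J ∈ reach(R|{M}) ⇒ R ⊥̸ J | {M}.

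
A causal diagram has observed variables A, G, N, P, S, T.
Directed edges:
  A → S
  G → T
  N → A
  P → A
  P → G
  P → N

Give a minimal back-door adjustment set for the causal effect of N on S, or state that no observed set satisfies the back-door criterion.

desc(N)\{N}={A,S}; candidates ⊆ {G,P,T}.
size 0: {}; under {} N still reaches {A,G,P,S,T} ∋ S.
{P}: N⊥S given {P} in G with N→· removed — back-door holds.

N→S: minimal back-door set {P}.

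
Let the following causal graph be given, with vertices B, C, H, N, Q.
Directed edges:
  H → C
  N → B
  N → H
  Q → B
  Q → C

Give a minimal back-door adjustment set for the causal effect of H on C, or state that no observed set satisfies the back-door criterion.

desc(H)\{H}={C}; candidates ⊆ {B,N,Q}.
∅: H⊥C given ∅ in G with H→· removed — back-door holds.

H→C: minimal back-door set ∅.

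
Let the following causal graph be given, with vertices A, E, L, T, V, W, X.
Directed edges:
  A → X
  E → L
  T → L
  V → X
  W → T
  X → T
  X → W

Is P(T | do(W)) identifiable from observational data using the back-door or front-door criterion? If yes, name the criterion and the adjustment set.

desc(W)\{W}={L,T}; candidates ⊆ {A,E,V,X}.
size 0: {}; under {} W still reaches {A,L,T,V,X} ∋ T.
{X}: W⊥T given {X} in G with W→· removed — back-door holds.
P(T|do(W)) = Σ_{X} P(T|W,X)·P(X).

P(T|do(W)): backdoor, adjust for {X}.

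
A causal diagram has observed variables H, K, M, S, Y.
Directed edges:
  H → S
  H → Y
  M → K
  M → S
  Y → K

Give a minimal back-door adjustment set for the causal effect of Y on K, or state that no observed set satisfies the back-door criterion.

desc(Y)\{Y}={K}; candidates ⊆ {H,M,S}.
∅: Y⊥K given ∅ in G with Y→· removed — back-door holds.

Y→K: minimal back-door set ∅.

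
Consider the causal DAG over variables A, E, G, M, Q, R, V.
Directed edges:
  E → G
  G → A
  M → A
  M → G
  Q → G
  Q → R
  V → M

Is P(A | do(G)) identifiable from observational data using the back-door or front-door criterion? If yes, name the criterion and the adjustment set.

P(A|do(G)): backdoor, adjust for {M}.

desc(G)\{G}={A}; candidates ⊆ {E,M,Q,R,V}.
size 0: {}; under {} G still reaches {A,E,M,Q,R,V} ∋ A.
{M}: G⊥A given {M} in G with G→· removed — back-door holds.
P(A|do(G)) = Σ_{M} P(A|G,M)·P(M).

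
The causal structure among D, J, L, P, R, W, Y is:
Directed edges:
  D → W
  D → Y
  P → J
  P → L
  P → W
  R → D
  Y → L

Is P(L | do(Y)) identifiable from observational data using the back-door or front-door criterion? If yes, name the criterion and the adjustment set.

desc(Y)\{Y}={L}; candidates ⊆ {D,J,P,R,W}.
∅: Y⊥L given ∅ in G with Y→· removed — back-door holds.
P(L|do(Y)) = P(L|Y) — no adjustment needed.

P(L|do(Y)): backdoor, adjust for ∅.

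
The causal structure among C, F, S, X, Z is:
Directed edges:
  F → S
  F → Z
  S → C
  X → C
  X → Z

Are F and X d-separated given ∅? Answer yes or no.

Yes — F ⊥ X | ∅.

Bayes-Ball from F | ∅ reaches {C,S,Z}.
X ∉ reach(F|∅) ⇒ F ⊥ X | ∅.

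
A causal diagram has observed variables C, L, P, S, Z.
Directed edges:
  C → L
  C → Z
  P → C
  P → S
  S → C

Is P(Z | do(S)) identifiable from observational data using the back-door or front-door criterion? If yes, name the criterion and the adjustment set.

P(Z|do(S)): backdoor, adjust for {P}.

desc(S)\{S}={C,L,Z}; candidates ⊆ {P}.
size 0: {}; under {} S still reaches {C,L,P,Z} ∋ Z.
{P}: S⊥Z given {P} in G with S→· removed — back-door holds.
P(Z|do(S)) = Σ_{P} P(Z|S,P)·P(P).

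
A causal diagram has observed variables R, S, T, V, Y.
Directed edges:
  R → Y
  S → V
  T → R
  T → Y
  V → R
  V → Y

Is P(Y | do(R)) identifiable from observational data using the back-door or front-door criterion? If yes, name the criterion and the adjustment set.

P(Y|do(R)): backdoor, adjust for {T, V}.

desc(R)\{R}={Y}; candidates ⊆ {S,T,V}.
size 0: {}; under {} R still reaches {S,T,V,Y} ∋ Y.
size 1: {S}, {T}, {V}; under {S} R still reaches {T,V,Y} ∋ Y.
{T,V}: R⊥Y given {T,V} in G with R→· removed — back-door holds.
P(Y|do(R)) = Σ_{T,V} P(Y|R,T,V)·P(T,V).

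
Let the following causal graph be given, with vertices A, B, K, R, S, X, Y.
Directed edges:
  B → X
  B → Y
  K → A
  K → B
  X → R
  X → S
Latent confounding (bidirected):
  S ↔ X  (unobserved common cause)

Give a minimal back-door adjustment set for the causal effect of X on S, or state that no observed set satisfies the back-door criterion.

X→S: no observed back-door set.

desc(X)\{X}={R,S}; candidates ⊆ {A,B,K,Y}.
X↔S: latent back-door arc(s) into X.
size 0: {}; under {} X still reaches {A,B,K,S,Y} ∋ S.
size 1: {A}, {B}, {K} …(+1); under {A} X still reaches {B,K,S,Y} ∋ S.
size 2: {A,B}, {A,K}, {A,Y} …(+3); under {A,B} X still reaches {S} ∋ S.
X↔S cannot be blocked by any observed set — no back-door set.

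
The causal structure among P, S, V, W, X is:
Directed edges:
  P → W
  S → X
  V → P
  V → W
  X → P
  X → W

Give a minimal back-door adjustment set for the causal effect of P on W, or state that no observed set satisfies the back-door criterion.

P→W: minimal back-door set {V, X}.

desc(P)\{P}={W}; candidates ⊆ {S,V,X}.
size 0: {}; under {} P still reaches {S,V,W,X} ∋ W.
size 1: {S}, {V}, {X}; under {S} P still reaches {V,W,X} ∋ W.
{V,X}: P⊥W given {V,X} in G with P→· removed — back-door holds.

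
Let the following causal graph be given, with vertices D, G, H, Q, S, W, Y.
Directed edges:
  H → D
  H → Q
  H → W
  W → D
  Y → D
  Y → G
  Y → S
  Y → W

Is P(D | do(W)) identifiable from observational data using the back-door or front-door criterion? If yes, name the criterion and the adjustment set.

P(D|do(W)): backdoor, adjust for {H, Y}.

desc(W)\{W}={D}; candidates ⊆ {G,H,Q,S,Y}.
size 0: {}; under {} W still reaches {D,G,H,Q,S,Y} ∋ D.
size 1: {G}, {H}, {Q} …(+2); under {G} W still reaches {D,H,Q,S,Y} ∋ D.
{H,Y}: W⊥D given {H,Y} in G with W→· removed — back-door holds.
P(D|do(W)) = Σ_{H,Y} P(D|W,H,Y)·P(H,Y).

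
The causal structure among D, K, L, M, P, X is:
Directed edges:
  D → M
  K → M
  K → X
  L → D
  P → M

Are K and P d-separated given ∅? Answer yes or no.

Bayes-Ball from K | ∅ reaches {M,X}.
P ∉ reach(K|∅) ⇒ K ⊥ P | ∅.

Yes — K ⊥ P | ∅.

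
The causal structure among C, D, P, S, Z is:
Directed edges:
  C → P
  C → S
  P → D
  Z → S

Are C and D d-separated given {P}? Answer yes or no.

Yes — C ⊥ D | {P}.

Bayes-Ball from C | {P} reaches {S}.
D ∉ reach(C|{P}) ⇒ C ⊥ D | {P}.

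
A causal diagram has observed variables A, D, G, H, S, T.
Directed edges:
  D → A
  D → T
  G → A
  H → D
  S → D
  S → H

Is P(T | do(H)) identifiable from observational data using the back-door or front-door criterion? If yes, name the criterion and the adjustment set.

P(T|do(H)): backdoor, adjust for {S}.

desc(H)\{H}={A,D,T}; candidates ⊆ {G,S}.
size 0: {}; under {} H still reaches {A,D,S,T} ∋ T.
{S}: H⊥T given {S} in G with H→· removed — back-door holds.
P(T|do(H)) = Σ_{S} P(T|H,S)·P(S).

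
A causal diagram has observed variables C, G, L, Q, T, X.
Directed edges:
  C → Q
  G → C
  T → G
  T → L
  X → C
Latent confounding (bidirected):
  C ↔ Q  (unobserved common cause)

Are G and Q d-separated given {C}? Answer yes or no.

Bayes-Ball from G | {C} reaches {L,Q,T,X}.
Q ∈ reach(G|{C}) ⇒ G ⊥̸ Q | {C}.

No — G and Q are d-connected given {C}.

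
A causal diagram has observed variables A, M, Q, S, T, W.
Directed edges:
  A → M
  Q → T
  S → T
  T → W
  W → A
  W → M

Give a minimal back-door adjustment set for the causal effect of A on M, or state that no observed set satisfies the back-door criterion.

desc(A)\{A}={M}; candidates ⊆ {Q,S,T,W}.
size 0: {}; under {} A still reaches {M,Q,S,T,W} ∋ M.
{W}: A⊥M given {W} in G with A→· removed — back-door holds.

A→M: minimal back-door set {W}.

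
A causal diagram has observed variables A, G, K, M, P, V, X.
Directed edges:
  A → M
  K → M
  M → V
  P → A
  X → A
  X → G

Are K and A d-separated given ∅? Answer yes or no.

Bayes-Ball from K | ∅ reaches {M,V}.
A ∉ reach(K|∅) ⇒ K ⊥ A | ∅.

Yes — K ⊥ A | ∅.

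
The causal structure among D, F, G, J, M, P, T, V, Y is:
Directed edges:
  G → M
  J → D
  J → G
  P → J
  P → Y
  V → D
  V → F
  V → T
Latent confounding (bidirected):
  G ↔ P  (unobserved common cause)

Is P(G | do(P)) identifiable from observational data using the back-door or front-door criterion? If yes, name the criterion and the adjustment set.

P(G|do(P)): frontdoor, adjust for {J}.

desc(P)\{P}={D,G,J,M,Y}; candidates ⊆ {F,T,V}.
P↔G: latent back-door arc(s) into P.
size 0: {}; under {} P still reaches {G,M} ∋ G.
size 1: {F}, {T}, {V}; under {F} P still reaches {G,M} ∋ G.
size 2: {F,T}, {F,V}, {T,V}; under {F,T} P still reaches {G,M} ∋ G.
P↔G cannot be blocked by any observed set — no back-door set.
{J}: (i) intercepts every directed P→G path; (ii) no back-door P→{J}; (iii) {P} blocks every back-door {J}→G. Front-door holds.
P(G|do(P)) = Σ_{J} P(J|P) Σ_{P'} P(G|J,P')P(P').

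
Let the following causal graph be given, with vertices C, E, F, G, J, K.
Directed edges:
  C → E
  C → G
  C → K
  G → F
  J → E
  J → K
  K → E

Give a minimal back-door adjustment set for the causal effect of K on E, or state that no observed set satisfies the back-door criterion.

desc(K)\{K}={E}; candidates ⊆ {C,F,G,J}.
size 0: {}; under {} K still reaches {C,E,F,G,J} ∋ E.
size 1: {C}, {F}, {G} …(+1); under {C} K still reaches {E,J} ∋ E.
{C,J}: K⊥E given {C,J} in G with K→· removed — back-door holds.

K→E: minimal back-door set {C, J}.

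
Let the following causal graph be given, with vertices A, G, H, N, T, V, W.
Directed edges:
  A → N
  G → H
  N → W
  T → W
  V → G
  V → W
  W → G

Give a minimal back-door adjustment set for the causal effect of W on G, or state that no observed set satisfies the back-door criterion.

desc(W)\{W}={G,H}; candidates ⊆ {A,N,T,V}.
size 0: {}; under {} W still reaches {A,G,H,N,T,V} ∋ G.
{V}: W⊥G given {V} in G with W→· removed — back-door holds.

W→G: minimal back-door set {V}.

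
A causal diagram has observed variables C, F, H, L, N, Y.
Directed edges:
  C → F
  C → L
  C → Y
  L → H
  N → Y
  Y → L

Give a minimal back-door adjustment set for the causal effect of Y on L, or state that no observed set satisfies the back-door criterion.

desc(Y)\{Y}={H,L}; candidates ⊆ {C,F,N}.
size 0: {}; under {} Y still reaches {C,F,H,L,N} ∋ L.
{C}: Y⊥L given {C} in G with Y→· removed — back-door holds.

Y→L: minimal back-door set {C}.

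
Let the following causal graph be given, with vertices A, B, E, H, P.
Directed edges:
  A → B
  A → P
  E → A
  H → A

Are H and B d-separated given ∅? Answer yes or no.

Bayes-Ball from H | ∅ reaches {A,B,P}.
B ∈ reach(H|∅) ⇒ H ⊥̸ B | ∅.

No — H and B are d-connected given ∅.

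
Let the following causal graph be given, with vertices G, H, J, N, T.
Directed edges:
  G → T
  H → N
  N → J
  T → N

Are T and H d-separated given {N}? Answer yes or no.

No — T and H are d-connected given {N}.

Bayes-Ball from T | {N} reaches {G,H}.
H ∈ reach(T|{N}) ⇒ T ⊥̸ H | {N}.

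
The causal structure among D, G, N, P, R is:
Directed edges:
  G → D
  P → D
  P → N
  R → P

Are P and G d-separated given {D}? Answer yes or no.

No — P and G are d-connected given {D}.

Bayes-Ball from P | {D} reaches {G,N,R}.
G ∈ reach(P|{D}) ⇒ P ⊥̸ G | {D}.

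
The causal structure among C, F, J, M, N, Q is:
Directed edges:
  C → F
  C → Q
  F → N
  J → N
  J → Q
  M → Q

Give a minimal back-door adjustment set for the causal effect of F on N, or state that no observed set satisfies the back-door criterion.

desc(F)\{F}={N}; candidates ⊆ {C,J,M,Q}.
∅: F⊥N given ∅ in G with F→· removed — back-door holds.

F→N: minimal back-door set ∅.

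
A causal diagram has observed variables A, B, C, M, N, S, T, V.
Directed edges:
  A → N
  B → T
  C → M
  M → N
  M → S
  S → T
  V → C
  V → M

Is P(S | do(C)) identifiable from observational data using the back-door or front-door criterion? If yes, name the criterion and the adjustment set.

desc(C)\{C}={M,N,S,T}; candidates ⊆ {A,B,V}.
size 0: {}; under {} C still reaches {M,N,S,T,V} ∋ S.
{V}: C⊥S given {V} in G with C→· removed — back-door holds.
P(S|do(C)) = Σ_{V} P(S|C,V)·P(V).

P(S|do(C)): backdoor, adjust for {V}.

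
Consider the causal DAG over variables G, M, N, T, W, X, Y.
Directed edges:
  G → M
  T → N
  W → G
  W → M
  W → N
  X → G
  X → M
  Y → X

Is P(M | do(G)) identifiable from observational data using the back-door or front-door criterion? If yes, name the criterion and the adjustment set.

desc(G)\{G}={M}; candidates ⊆ {N,T,W,X,Y}.
size 0: {}; under {} G still reaches {M,N,W,X,Y} ∋ M.
size 1: {N}, {T}, {W} …(+2); under {N} G still reaches {M,T,W,X,Y} ∋ M.
{W,X}: G⊥M given {W,X} in G with G→· removed — back-door holds.
P(M|do(G)) = Σ_{W,X} P(M|G,W,X)·P(W,X).

P(M|do(G)): backdoor, adjust for {W, X}.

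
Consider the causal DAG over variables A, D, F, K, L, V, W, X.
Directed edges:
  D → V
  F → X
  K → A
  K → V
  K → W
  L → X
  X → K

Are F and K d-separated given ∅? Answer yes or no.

Bayes-Ball from F | ∅ reaches {A,K,V,W,X}.
K ∈ reach(F|∅) ⇒ F ⊥̸ K | ∅.

No — F and K are d-connected given ∅.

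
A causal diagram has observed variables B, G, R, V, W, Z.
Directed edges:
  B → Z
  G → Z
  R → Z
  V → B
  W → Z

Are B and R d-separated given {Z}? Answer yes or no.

No — B and R are d-connected given {Z}.

Bayes-Ball from B | {Z} reaches {G,R,V,W}.
R ∈ reach(B|{Z}) ⇒ B ⊥̸ R | {Z}.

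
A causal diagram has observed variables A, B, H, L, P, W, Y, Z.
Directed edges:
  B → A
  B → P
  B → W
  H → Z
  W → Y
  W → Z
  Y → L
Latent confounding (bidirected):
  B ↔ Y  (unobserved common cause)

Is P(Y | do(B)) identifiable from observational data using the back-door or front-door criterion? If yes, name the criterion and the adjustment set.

desc(B)\{B}={A,L,P,W,Y,Z}; candidates ⊆ {H}.
B↔Y: latent back-door arc(s) into B.
size 0: {}; under {} B still reaches {L,Y} ∋ Y.
size 1: {H}; under {H} B still reaches {L,Y} ∋ Y.
B↔Y cannot be blocked by any observed set — no back-door set.
{W}: (i) intercepts every directed B→Y path; (ii) no back-door B→{W}; (iii) {B} blocks every back-door {W}→Y. Front-door holds.
P(Y|do(B)) = Σ_{W} P(W|B) Σ_{B'} P(Y|W,B')P(B').

P(Y|do(B)): frontdoor, adjust for {W}.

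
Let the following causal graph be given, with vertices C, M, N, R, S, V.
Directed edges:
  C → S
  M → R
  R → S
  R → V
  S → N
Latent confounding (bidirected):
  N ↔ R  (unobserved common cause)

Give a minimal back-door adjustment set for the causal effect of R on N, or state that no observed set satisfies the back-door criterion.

desc(R)\{R}={N,S,V}; candidates ⊆ {C,M}.
R↔N: latent back-door arc(s) into R.
size 0: {}; under {} R still reaches {M,N} ∋ N.
size 1: {C}, {M}; under {C} R still reaches {M,N} ∋ N.
size 2: {C,M}; under {C,M} R still reaches {N} ∋ N.
R↔N cannot be blocked by any observed set — no back-door set.

R→N: no observed back-door set.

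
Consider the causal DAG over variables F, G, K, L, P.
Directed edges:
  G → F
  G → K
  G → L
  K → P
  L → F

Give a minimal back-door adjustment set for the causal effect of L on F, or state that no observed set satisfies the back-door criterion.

L→F: minimal back-door set {G}.

desc(L)\{L}={F}; candidates ⊆ {G,K,P}.
size 0: {}; under {} L still reaches {F,G,K,P} ∋ F.
{G}: L⊥F given {G} in G with L→· removed — back-door holds.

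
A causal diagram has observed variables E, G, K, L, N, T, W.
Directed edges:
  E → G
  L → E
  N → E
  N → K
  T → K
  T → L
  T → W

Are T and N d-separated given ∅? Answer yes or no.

Yes — T ⊥ N | ∅.

Bayes-Ball from T | ∅ reaches {E,G,K,L,W}.
N ∉ reach(T|∅) ⇒ T ⊥ N | ∅.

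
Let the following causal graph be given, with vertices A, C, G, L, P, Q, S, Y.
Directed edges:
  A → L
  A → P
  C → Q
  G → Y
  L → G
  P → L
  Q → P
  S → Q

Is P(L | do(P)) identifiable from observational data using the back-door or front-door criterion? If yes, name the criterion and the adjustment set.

desc(P)\{P}={G,L,Y}; candidates ⊆ {A,C,Q,S}.
size 0: {}; under {} P still reaches {A,C,G,L,Q,S,Y} ∋ L.
{A}: P⊥L given {A} in G with P→· removed — back-door holds.
P(L|do(P)) = Σ_{A} P(L|P,A)·P(A).

P(L|do(P)): backdoor, adjust for {A}.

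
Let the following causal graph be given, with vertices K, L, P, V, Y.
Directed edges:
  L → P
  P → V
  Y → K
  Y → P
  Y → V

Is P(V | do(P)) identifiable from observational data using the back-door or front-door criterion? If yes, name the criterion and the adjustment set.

desc(P)\{P}={V}; candidates ⊆ {K,L,Y}.
size 0: {}; under {} P still reaches {K,L,V,Y} ∋ V.
{Y}: P⊥V given {Y} in G with P→· removed — back-door holds.
P(V|do(P)) = Σ_{Y} P(V|P,Y)·P(Y).

P(V|do(P)): backdoor, adjust for {Y}.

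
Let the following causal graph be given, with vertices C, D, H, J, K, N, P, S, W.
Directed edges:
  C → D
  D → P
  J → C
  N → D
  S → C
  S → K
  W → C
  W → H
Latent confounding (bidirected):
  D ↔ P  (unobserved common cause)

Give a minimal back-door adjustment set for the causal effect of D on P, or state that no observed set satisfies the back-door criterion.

desc(D)\{D}={P}; candidates ⊆ {C,H,J,K,N,S,W}.
D↔P: latent back-door arc(s) into D.
size 0: {}; under {} D still reaches {C,H,J,K,N,P,S,W} ∋ P.
size 1: {C}, {H}, {J} …(+4); under {C} D still reaches {N,P} ∋ P.
size 2: {C,H}, {C,J}, {C,K} …(+18); under {C,H} D still reaches {N,P} ∋ P.
D↔P cannot be blocked by any observed set — no back-door set.

D→P: no observed back-door set.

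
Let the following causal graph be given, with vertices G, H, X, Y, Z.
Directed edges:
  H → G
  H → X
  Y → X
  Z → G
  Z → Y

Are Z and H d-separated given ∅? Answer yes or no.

Bayes-Ball from Z | ∅ reaches {G,X,Y}.
H ∉ reach(Z|∅) ⇒ Z ⊥ H | ∅.

Yes — Z ⊥ H | ∅.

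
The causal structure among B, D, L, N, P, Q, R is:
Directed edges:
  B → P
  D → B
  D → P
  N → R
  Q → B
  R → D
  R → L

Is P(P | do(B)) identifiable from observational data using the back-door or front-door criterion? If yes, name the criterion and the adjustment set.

desc(B)\{B}={P}; candidates ⊆ {D,L,N,Q,R}.
size 0: {}; under {} B still reaches {D,L,N,P,Q,R} ∋ P.
{D}: B⊥P given {D} in G with B→· removed — back-door holds.
P(P|do(B)) = Σ_{D} P(P|B,D)·P(D).

P(P|do(B)): backdoor, adjust for {D}.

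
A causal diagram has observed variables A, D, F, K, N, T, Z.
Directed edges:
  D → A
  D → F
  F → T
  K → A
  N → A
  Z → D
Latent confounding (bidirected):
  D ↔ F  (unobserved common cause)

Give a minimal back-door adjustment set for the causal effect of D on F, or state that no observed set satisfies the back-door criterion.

desc(D)\{D}={A,F,T}; candidates ⊆ {K,N,Z}.
D↔F: latent back-door arc(s) into D.
size 0: {}; under {} D still reaches {F,T,Z} ∋ F.
size 1: {K}, {N}, {Z}; under {K} D still reaches {F,T,Z} ∋ F.
size 2: {K,N}, {K,Z}, {N,Z}; under {K,N} D still reaches {F,T,Z} ∋ F.
D↔F cannot be blocked by any observed set — no back-door set.

D→F: no observed back-door set.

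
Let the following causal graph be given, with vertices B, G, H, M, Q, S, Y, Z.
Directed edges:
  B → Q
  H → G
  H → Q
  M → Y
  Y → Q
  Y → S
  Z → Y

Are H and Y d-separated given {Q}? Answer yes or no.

Bayes-Ball from H | {Q} reaches {B,G,M,S,Y,Z}.
Y ∈ reach(H|{Q}) ⇒ H ⊥̸ Y | {Q}.

No — H and Y are d-connected given {Q}.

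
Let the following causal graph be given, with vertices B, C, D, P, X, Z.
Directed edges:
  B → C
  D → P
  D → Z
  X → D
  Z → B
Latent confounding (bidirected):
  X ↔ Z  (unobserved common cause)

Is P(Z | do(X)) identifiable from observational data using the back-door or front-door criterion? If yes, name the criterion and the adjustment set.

P(Z|do(X)): frontdoor, adjust for {D}.

desc(X)\{X}={B,C,D,P,Z}; candidates ⊆ {—}.
X↔Z: latent back-door arc(s) into X.
size 0: {}; under {} X still reaches {B,C,Z} ∋ Z.
X↔Z cannot be blocked by any observed set — no back-door set.
{D}: (i) intercepts every directed X→Z path; (ii) no back-door X→{D}; (iii) {X} blocks every back-door {D}→Z. Front-door holds.
P(Z|do(X)) = Σ_{D} P(D|X) Σ_{X'} P(Z|D,X')P(X').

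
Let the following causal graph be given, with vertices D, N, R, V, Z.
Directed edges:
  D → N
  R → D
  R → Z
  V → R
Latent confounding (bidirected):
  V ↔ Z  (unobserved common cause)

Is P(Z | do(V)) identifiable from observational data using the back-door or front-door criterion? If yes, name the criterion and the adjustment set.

P(Z|do(V)): frontdoor, adjust for {R}.

desc(V)\{V}={D,N,R,Z}; candidates ⊆ {—}.
V↔Z: latent back-door arc(s) into V.
size 0: {}; under {} V still reaches {Z} ∋ Z.
V↔Z cannot be blocked by any observed set — no back-door set.
{R}: (i) intercepts every directed V→Z path; (ii) no back-door V→{R}; (iii) {V} blocks every back-door {R}→Z. Front-door holds.
P(Z|do(V)) = Σ_{R} P(R|V) Σ_{V'} P(Z|R,V')P(V').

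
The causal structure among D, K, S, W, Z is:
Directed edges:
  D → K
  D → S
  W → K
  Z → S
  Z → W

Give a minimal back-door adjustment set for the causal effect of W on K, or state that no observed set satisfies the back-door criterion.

desc(W)\{W}={K}; candidates ⊆ {D,S,Z}.
∅: W⊥K given ∅ in G with W→· removed — back-door holds.

W→K: minimal back-door set ∅.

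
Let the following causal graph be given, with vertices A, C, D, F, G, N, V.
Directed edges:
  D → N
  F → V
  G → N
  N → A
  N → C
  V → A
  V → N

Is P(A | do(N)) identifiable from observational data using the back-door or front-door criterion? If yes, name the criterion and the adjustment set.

P(A|do(N)): backdoor, adjust for {V}.

desc(N)\{N}={A,C}; candidates ⊆ {D,F,G,V}.
size 0: {}; under {} N still reaches {A,D,F,G,V} ∋ A.
{V}: N⊥A given {V} in G with N→· removed — back-door holds.
P(A|do(N)) = Σ_{V} P(A|N,V)·P(V).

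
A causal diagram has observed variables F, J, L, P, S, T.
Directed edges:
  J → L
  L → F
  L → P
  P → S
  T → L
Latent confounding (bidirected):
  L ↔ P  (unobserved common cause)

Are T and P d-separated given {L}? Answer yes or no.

Bayes-Ball from T | {L} reaches {J,P,S}.
P ∈ reach(T|{L}) ⇒ T ⊥̸ P | {L}.

No — T and P are d-connected given {L}.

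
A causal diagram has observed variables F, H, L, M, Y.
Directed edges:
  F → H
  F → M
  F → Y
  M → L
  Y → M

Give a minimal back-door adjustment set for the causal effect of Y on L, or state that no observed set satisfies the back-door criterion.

desc(Y)\{Y}={L,M}; candidates ⊆ {F,H}.
size 0: {}; under {} Y still reaches {F,H,L,M} ∋ L.
{F}: Y⊥L given {F} in G with Y→· removed — back-door holds.

Y→L: minimal back-door set {F}.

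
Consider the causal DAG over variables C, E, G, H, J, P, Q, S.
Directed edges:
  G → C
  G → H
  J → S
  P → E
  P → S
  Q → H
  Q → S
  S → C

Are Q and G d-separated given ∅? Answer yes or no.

Bayes-Ball from Q | ∅ reaches {C,H,S}.
G ∉ reach(Q|∅) ⇒ Q ⊥ G | ∅.

Yes — Q ⊥ G | ∅.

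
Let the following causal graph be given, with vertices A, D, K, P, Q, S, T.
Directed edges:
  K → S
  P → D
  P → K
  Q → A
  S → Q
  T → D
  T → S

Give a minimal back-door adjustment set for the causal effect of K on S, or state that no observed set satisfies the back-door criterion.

desc(K)\{K}={A,Q,S}; candidates ⊆ {D,P,T}.
∅: K⊥S given ∅ in G with K→· removed — back-door holds.

K→S: minimal back-door set ∅.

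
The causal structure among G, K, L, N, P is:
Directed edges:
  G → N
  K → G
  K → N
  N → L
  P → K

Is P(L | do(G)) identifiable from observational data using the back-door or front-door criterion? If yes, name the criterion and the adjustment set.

desc(G)\{G}={L,N}; candidates ⊆ {K,P}.
size 0: {}; under {} G still reaches {K,L,N,P} ∋ L.
{K}: G⊥L given {K} in G with G→· removed — back-door holds.
P(L|do(G)) = Σ_{K} P(L|G,K)·P(K).

P(L|do(G)): backdoor, adjust for {K}.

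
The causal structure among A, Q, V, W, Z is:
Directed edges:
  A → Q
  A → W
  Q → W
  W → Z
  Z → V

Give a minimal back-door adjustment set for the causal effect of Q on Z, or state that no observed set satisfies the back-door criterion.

desc(Q)\{Q}={V,W,Z}; candidates ⊆ {A}.
size 0: {}; under {} Q still reaches {A,V,W,Z} ∋ Z.
{A}: Q⊥Z given {A} in G with Q→· removed — back-door holds.

Q→Z: minimal back-door set {A}.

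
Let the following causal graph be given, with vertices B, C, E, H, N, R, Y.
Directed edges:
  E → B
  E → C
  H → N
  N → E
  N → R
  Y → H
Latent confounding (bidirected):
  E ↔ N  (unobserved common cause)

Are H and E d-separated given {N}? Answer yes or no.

No — H and E are d-connected given {N}.

Bayes-Ball from H | {N} reaches {B,C,E,Y}.
E ∈ reach(H|{N}) ⇒ H ⊥̸ E | {N}.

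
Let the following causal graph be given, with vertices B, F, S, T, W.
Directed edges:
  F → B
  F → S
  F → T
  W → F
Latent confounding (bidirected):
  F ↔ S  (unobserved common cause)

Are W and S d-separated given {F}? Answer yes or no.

Bayes-Ball from W | {F} reaches {S}.
S ∈ reach(W|{F}) ⇒ W ⊥̸ S | {F}.

No — W and S are d-connected given {F}.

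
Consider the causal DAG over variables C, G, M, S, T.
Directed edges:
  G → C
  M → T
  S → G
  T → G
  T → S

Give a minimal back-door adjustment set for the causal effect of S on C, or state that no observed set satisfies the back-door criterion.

desc(S)\{S}={C,G}; candidates ⊆ {M,T}.
size 0: {}; under {} S still reaches {C,G,M,T} ∋ C.
{T}: S⊥C given {T} in G with S→· removed — back-door holds.

S→C: minimal back-door set {T}.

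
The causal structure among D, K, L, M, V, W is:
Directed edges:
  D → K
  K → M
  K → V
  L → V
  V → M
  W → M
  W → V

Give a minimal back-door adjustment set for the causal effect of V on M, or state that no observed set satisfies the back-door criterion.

V→M: minimal back-door set {K, W}.

desc(V)\{V}={M}; candidates ⊆ {D,K,L,W}.
size 0: {}; under {} V still reaches {D,K,L,M,W} ∋ M.
size 1: {D}, {K}, {L} …(+1); under {D} V still reaches {K,L,M,W} ∋ M.
{K,W}: V⊥M given {K,W} in G with V→· removed — back-door holds.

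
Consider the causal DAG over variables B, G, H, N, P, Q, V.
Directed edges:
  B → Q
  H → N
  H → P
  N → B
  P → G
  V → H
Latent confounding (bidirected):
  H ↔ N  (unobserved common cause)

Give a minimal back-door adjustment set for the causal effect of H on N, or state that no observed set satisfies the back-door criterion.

desc(H)\{H}={B,G,N,P,Q}; candidates ⊆ {V}.
H↔N: latent back-door arc(s) into H.
size 0: {}; under {} H still reaches {B,N,Q,V} ∋ N.
size 1: {V}; under {V} H still reaches {B,N,Q} ∋ N.
H↔N cannot be blocked by any observed set — no back-door set.

H→N: no observed back-door set.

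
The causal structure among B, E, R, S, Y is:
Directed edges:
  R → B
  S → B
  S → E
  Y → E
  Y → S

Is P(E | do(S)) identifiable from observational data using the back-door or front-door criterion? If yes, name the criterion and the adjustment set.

desc(S)\{S}={B,E}; candidates ⊆ {R,Y}.
size 0: {}; under {} S still reaches {E,Y} ∋ E.
{Y}: S⊥E given {Y} in G with S→· removed — back-door holds.
P(E|do(S)) = Σ_{Y} P(E|S,Y)·P(Y).

P(E|do(S)): backdoor, adjust for {Y}.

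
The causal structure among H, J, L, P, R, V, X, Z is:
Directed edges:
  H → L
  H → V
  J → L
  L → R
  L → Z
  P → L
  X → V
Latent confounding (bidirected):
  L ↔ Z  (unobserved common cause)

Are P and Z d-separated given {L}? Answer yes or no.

Bayes-Ball from P | {L} reaches {H,J,V,Z}.
Z ∈ reach(P|{L}) ⇒ P ⊥̸ Z | {L}.

No — P and Z are d-connected given {L}.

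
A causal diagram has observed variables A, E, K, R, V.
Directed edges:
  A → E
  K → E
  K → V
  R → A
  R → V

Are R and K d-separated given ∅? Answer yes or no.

Yes — R ⊥ K | ∅.

Bayes-Ball from R | ∅ reaches {A,E,V}.
K ∉ reach(R|∅) ⇒ R ⊥ K | ∅.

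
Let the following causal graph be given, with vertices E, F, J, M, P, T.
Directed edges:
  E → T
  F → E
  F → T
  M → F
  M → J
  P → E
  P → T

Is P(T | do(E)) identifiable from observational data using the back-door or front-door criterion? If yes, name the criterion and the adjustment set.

P(T|do(E)): backdoor, adjust for {F, P}.

desc(E)\{E}={T}; candidates ⊆ {F,J,M,P}.
size 0: {}; under {} E still reaches {F,J,M,P,T} ∋ T.
size 1: {F}, {J}, {M} …(+1); under {F} E still reaches {P,T} ∋ T.
{F,P}: E⊥T given {F,P} in G with E→· removed — back-door holds.
P(T|do(E)) = Σ_{F,P} P(T|E,F,P)·P(F,P).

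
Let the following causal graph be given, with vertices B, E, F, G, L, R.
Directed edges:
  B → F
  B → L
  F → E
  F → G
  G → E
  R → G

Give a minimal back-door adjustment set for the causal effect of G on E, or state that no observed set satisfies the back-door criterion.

desc(G)\{G}={E}; candidates ⊆ {B,F,L,R}.
size 0: {}; under {} G still reaches {B,E,F,L,R} ∋ E.
{F}: G⊥E given {F} in G with G→· removed — back-door holds.

G→E: minimal back-door set {F}.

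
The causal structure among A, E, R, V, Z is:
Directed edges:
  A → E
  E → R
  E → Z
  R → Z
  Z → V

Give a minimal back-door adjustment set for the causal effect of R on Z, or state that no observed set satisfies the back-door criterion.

R→Z: minimal back-door set {E}.

desc(R)\{R}={V,Z}; candidates ⊆ {A,E}.
size 0: {}; under {} R still reaches {A,E,V,Z} ∋ Z.
{E}: R⊥Z given {E} in G with R→· removed — back-door holds.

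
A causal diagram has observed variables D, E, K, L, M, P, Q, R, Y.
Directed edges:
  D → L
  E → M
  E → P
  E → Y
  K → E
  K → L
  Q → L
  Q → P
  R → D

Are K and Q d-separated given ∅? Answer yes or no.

Bayes-Ball from K | ∅ reaches {E,L,M,P,Y}.
Q ∉ reach(K|∅) ⇒ K ⊥ Q | ∅.

Yes — K ⊥ Q | ∅.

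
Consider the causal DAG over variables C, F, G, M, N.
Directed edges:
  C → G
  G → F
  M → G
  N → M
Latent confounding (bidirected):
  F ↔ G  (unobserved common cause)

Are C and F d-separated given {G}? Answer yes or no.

Bayes-Ball from C | {G} reaches {F,M,N}.
F ∈ reach(C|{G}) ⇒ C ⊥̸ F | {G}.

No — C and F are d-connected given {G}.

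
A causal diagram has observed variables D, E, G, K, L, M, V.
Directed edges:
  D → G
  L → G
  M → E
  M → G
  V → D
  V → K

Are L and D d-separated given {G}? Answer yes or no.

Bayes-Ball from L | {G} reaches {D,E,K,M,V}.
D ∈ reach(L|{G}) ⇒ L ⊥̸ D | {G}.

No — L and D are d-connected given {G}.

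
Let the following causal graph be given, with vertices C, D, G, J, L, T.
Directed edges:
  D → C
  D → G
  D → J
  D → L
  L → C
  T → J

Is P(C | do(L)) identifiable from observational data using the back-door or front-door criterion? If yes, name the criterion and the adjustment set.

P(C|do(L)): backdoor, adjust for {D}.

desc(L)\{L}={C}; candidates ⊆ {D,G,J,T}.
size 0: {}; under {} L still reaches {C,D,G,J} ∋ C.
{D}: L⊥C given {D} in G with L→· removed — back-door holds.
P(C|do(L)) = Σ_{D} P(C|L,D)·P(D).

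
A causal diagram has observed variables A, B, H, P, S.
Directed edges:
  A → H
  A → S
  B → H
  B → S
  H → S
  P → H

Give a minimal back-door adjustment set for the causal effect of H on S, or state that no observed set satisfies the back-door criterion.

H→S: minimal back-door set {A, B}.

desc(H)\{H}={S}; candidates ⊆ {A,B,P}.
size 0: {}; under {} H still reaches {A,B,P,S} ∋ S.
size 1: {A}, {B}, {P}; under {A} H still reaches {B,P,S} ∋ S.
{A,B}: H⊥S given {A,B} in G with H→· removed — back-door holds.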